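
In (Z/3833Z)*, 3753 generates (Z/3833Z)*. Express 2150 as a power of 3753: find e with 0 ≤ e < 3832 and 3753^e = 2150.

Baby-step giant-step with m = ceil(sqrt(3832)) = 62.
Baby table (3753^j mod 3833 for j=0..61):
  0:1  1:3753  2:2567  3:1622  4:562  5:1036  6:1446  7:3143
  8:1538  9:3449  10:56  11:3186  12:1931  13:2673  14:808  15:521
  16:483  17:3523  18:1802  19:1494  20:3136  21:2098  22:812  23:201
  24:3085  25:2345  26:217  27:1805  28:1254  29:3171  30:3131  31:2498
  32:3309  33:3590  34:275  35:998  36:653  37:1422  38:1230  39:1258
  40:2851  41:1900  42:1320  43:1724  44:68  45:2226  46:2071  47:2972
  48:3719  49:1454  50:2503  51:2909  52:1093  53:719  54:3808  55:2000
  56:986  57:1613  58:1282  59:931  60:2180  61:1918
Giant step factor: 3753^(-62) ≡ 543 (mod 3833).
Scan 2150·543^i mod 3833 for i = 0, 1, …:
  i=0: 2150   i=1: 2218   i=2: 812
Match at i=2, j=22: e = 2·62 + 22 = 146.

146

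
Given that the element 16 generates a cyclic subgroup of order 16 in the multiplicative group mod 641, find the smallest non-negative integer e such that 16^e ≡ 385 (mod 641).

Successive powers of 16 modulo 641:
  16^0=1  16^1=16  16^2=256  16^3=250  16^4=154  16^5=541
  16^6=323  16^7=40  16^8=640  16^9=625  16^10=385
So 16^10 ≡ 385 (mod 641), giving e = 10.

10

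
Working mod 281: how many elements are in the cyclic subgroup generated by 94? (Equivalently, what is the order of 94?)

The order of 94 must divide p − 1 = 280 = 2^3 · 5 · 7.
Divisors: 1, 2, 4, 5, 7, 8, 10, 14, 20, 28, 35, 40, 56, 70, 140, 280.
Check each in increasing order: 94^1 ≡ 94;  94^2 ≡ 125;  94^4 ≡ 170;  94^5 ≡ 244;  94^7 ≡ 152;  94^8 ≡ 238;  94^10 ≡ 245;  94^14 ≡ 62;  94^20 ≡ 172;  94^28 ≡ 191;  94^35 ≡ 89;  94^40 ≡ 79;  94^56 ≡ 232;  94^70 ≡ 53;  94^140 ≡ 280;  94^280 ≡ 1.
Smallest exponent giving 1 is 280.

280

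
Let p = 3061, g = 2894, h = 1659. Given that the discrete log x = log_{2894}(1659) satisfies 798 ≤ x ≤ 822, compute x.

813

Compute 2894^798 mod 3061 = 904, then multiply by 2894 repeatedly:
  2894^798=904  2894^799=2082  2894^800=1260  2894^801=789  2894^802=2921
  2894^803=1953  2894^804=1376  2894^805=2844  2894^806=2568  2894^807=2745
  2894^808=735  2894^809=2756  2894^810=1959  2894^811=374  2894^812=1823
  2894^813=1659
Found 1659 at exponent 813.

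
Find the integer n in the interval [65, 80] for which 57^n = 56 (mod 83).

69

Compute 57^65 mod 83 = 5, then multiply by 57 repeatedly:
  57^65=5  57^66=36  57^67=60  57^68=17  57^69=56
Found 56 at exponent 69.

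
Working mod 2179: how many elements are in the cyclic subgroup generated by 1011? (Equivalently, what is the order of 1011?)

The order of 1011 must divide p − 1 = 2178 = 2 · 3^2 · 11^2.
Divisors: 1, 2, 3, 6, 9, 11, 18, 22, 33, 66, 99, 121, 198, 242, 363, 726, 1089, 2178.
Check each in increasing order: 1011^1 ≡ 1011;  1011^2 ≡ 170;  1011^3 ≡ 1908;  1011^6 ≡ 1534;  1011^9 ≡ 475;  1011^11 ≡ 127;  1011^18 ≡ 1188;  1011^22 ≡ 876;  1011^33 ≡ 123;  1011^66 ≡ 2055;  1011^99 ≡ 1.
Smallest exponent giving 1 is 99.

99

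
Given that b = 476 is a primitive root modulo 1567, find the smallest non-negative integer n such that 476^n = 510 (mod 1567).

Baby-step giant-step with m = ceil(sqrt(1566)) = 40.
Baby table (476^j mod 1567 for j=0..39):
  0:1  1:476  2:928  3:1401  4:901  5:1085  6:917  7:866
  8:95  9:1344  10:408  11:1467  12:977  13:1220  14:930  15:786
  16:1190  17:753  18:1152  19:1469  20:362  21:1509  22:598  23:1021
  24:226  25:1020  26:1317  27:92  28:1483  29:758  30:398  31:1408
  32:1099  33:1313  34:1322  35:905  36:1422  37:1495  38:202  39:565
Giant step factor: 476^(-40) ≡ 1135 (mod 1567).
Scan 510·1135^i mod 1567 for i = 0, 1, …:
  i=0: 510   i=1: 627   i=2: 227   i=3: 657
  i=4: 1370   i=5: 486   i=6: 26   i=7: 1304
  i=8: 792   i=9: 1029     …   i=14: 575
  i=15: 753
Match at i=15, j=17: n = 15·40 + 17 = 617.

617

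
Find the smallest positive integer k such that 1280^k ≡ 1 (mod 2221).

The order of 1280 must divide p − 1 = 2220 = 2^2 · 3 · 5 · 37.
Divisors: 1, 2, 3, 4, 5, 6, 10, 12, 15, 20, 30, 37, 60, 74, 111, 148, 185, 222, 370, 444, 555, 740, 1110, 2220.
Check each in increasing order: 1280^1 ≡ 1280;  1280^2 ≡ 1523;  1280^3 ≡ 1623;  1280^4 ≡ 805;  1280^5 ≡ 2077;  1280^6 ≡ 23;  1280^10 ≡ 747;  1280^12 ≡ 529;  1280^15 ≡ 1261;  1280^20 ≡ 538;  1280^30 ≡ 2106;  1280^37 ≡ 1425;  1280^60 ≡ 2120;  1280^74 ≡ 631;  1280^111 ≡ 1891;  1280^148 ≡ 602;  1280^185 ≡ 544;  1280^222 ≡ 71;  1280^370 ≡ 543;  1280^444 ≡ 599;  1280^555 ≡ 2220;  1280^740 ≡ 1677;  1280^1110 ≡ 1.
Smallest exponent giving 1 is 1110.

1110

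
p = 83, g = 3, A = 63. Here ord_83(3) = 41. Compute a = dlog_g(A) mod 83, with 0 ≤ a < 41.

34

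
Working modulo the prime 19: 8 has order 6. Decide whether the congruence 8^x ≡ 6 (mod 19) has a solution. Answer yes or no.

no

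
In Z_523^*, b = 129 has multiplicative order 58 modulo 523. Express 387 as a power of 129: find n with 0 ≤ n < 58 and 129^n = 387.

Baby-step giant-step with m = ceil(sqrt(58)) = 8.
Baby table (129^j mod 523 for j=0..7):
  0:1  1:129  2:428  3:297  4:134  5:27  6:345  7:50
Giant step factor: 129^(-8) ≡ 520 (mod 523).
Scan 387·520^i mod 523 for i = 0, 1, …:
  i=0: 387   i=1: 408   i=2: 345
Match at i=2, j=6: n = 2·8 + 6 = 22.

22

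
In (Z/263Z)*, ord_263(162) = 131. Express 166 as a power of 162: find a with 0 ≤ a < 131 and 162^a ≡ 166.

82

Baby-step giant-step with m = ceil(sqrt(131)) = 12.
Baby table (162^j mod 263 for j=0..11):
  0:1  1:162  2:207  3:133  4:243  5:179  6:68  7:233
  8:137  9:102  10:218  11:74
Giant step factor: 162^(-12) ≡ 208 (mod 263).
Scan 166·208^i mod 263 for i = 0, 1, …:
  i=0: 166   i=1: 75   i=2: 83   i=3: 169
  i=4: 173   i=5: 216   i=6: 218
Match at i=6, j=10: a = 6·12 + 10 = 82.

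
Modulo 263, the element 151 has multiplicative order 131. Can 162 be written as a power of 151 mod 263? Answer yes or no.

yes

162 ∈ ⟨151⟩ iff 162^131 ≡ 1 (mod 263), since |⟨151⟩| = 131.
162^131 mod 263 = 1.
Since 1 = 1, 162 lies in the subgroup.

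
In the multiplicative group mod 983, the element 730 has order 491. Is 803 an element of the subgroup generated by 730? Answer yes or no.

803 ∈ ⟨730⟩ iff 803^491 ≡ 1 (mod 983), since |⟨730⟩| = 491.
803^491 mod 983 = 1.
Since 1 = 1, 803 lies in the subgroup.

yes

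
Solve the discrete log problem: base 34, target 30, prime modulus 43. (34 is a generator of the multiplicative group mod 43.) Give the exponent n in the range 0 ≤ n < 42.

37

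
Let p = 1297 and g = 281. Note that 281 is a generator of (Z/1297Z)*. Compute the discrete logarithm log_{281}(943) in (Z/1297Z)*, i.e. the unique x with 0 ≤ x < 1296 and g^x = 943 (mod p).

Baby-step giant-step with m = ceil(sqrt(1296)) = 36.
Baby table (281^j mod 1297 for j=0..35):
  0:1  1:281  2:1141  3:262  4:990  5:632  6:1200  7:1277
  8:865  9:526  10:1245  11:952  12:330  13:643  14:400  15:858
  16:1153  17:1040  18:415  19:1182  20:110  21:1079  22:998  23:286
  24:1249  25:779  26:1003  27:394  28:469  29:792  30:765  31:960
  32:1281  33:692  34:1199  35:996
Giant step factor: 281^(-36) ≡ 625 (mod 1297).
Scan 943·625^i mod 1297 for i = 0, 1, …:
  i=0: 943   i=1: 537   i=2: 999   i=3: 518
  i=4: 797   i=5: 77   i=6: 136   i=7: 695
  i=8: 1177   i=9: 226     …   i=20: 298
  i=21: 779
Match at i=21, j=25: x = 21·36 + 25 = 781.

781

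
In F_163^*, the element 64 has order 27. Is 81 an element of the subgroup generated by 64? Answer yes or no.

81 ∈ ⟨64⟩ iff 81^27 ≡ 1 (mod 163), since |⟨64⟩| = 27.
81^27 mod 163 = 104.
Since 104 ≠ 1, 81 does not lie in the subgroup.

no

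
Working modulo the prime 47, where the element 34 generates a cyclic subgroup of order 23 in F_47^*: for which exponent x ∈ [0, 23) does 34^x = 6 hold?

16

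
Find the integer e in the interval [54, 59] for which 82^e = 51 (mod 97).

57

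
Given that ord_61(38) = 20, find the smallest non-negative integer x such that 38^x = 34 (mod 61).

Successive powers of 38 modulo 61:
  38^0=1  38^1=38  38^2=41  38^3=33  38^4=34
So 38^4 ≡ 34 (mod 61), giving x = 4.

4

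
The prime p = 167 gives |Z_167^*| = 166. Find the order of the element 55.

The order of 55 must divide p − 1 = 166 = 2 · 83.
Divisors: 1, 2, 83, 166.
Check each in increasing order: 55^1 ≡ 55;  55^2 ≡ 19;  55^83 ≡ 166;  55^166 ≡ 1.
Smallest exponent giving 1 is 166.

166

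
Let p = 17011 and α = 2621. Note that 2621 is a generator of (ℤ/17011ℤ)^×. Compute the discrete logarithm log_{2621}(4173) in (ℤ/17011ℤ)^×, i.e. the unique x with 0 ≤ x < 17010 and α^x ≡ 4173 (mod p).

Baby-step giant-step with m = ceil(sqrt(17010)) = 131.
Baby table (2621^j mod 17011 for j=0..130):
  0:1  1:2621  2:14208  3:2089  4:14738  5:13328  6:9105  7:14783
  8:12196  9:2047  10:6722  11:11977  12:6422  13:8183  14:13783  15:10890
  16:15243  17:10075  18:5503  19:15046  20:4068  21:13342  22:11777  23:9563
  24:7420  25:4247  26:6193  27:3359  28:9252  29:8817  30:8419  31:2932
  32:12811  33:14928  34:988  35:3876  36:3429  37:5601  38:16739  39:1550
  40:13932  41:10166  42:5860  43:15138  44:7046  45:10631  46:16844  47:4579
  48:8804  49:8368  50:5349  51:2665  52:10455  53:14845  54:4588  55:15382
  56:152  57:7139  58:16230  59:11330  60:11735  61:1547  62:6069  63:1564
  64:16604  65:4946  66:1084  67:327  68:6517  69:2013  70:2663  71:5213
  72:3440  73:410  74:2917  75:7518  76:5940  77:3675  78:3949  79:7641
  80:5114  81:16137  82:5731  83:238  84:11402  85:13326  86:3863  87:3378
  88:8018  89:6593  90:14088  91:10778  92:10878  93:802  94:9689  95:14457
  96:8300  97:14242  98:6148  99:4491  100:16310  101:16878  102:8638  103:15568
  104:11350  105:13122  106:13531  107:13827  108:7137  109:10988  110:16936  111:7557
  112:6093  113:13435  114:365  115:4049  116:14576  117:14001  118:3894  119:16585
  120:6180  121:3308  122:11669  123:15682  124:3946  125:16789  126:13523  127:9870
  128:12550  129:11287  130:1098
Giant step factor: 2621^(-131) ≡ 15990 (mod 17011).
Scan 4173·15990^i mod 17011 for i = 0, 1, …:
  i=0: 4173   i=1: 9128   i=2: 2340   i=3: 9411
  i=4: 2584   i=5: 15452   i=6: 9716   i=7: 14388
  i=8: 7356   i=9: 8386     …   i=112: 7894
  i=113: 3440
Match at i=113, j=72: x = 113·131 + 72 = 14875.

14875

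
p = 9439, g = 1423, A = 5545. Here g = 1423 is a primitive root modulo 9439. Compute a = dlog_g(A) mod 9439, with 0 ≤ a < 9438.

2147

Baby-step giant-step with m = ceil(sqrt(9438)) = 98.
Baby table (1423^j mod 9439 for j=0..97):
  0:1  1:1423  2:4983  3:2120  4:5719  5:1719  6:1436  7:4604
  8:826  9:4962  10:554  11:4905  12:4394  13:4044  14:6261  15:8426
  16:2668  17:2086  18:4532  19:2199  20:4868  21:8377  22:8453  23:3333
  24:4481  25:5138  26:5588  27:4086  28:9393  29:615  30:6757  31:6309
  32:1218  33:5877  34:17  35:5313  36:9199  37:7723  38:2833  39:906
  40:5534  41:2756  42:4603  43:8842  44:9418  45:7873  46:8625  47:2675
  48:2608  49:1657  50:7600  51:7145  52:1532  53:9066  54:7244  55:824
  56:2116  57:27  58:665  59:2395  60:606  61:3389  62:8657  63:1016
  64:1601  65:3424  66:1828  67:5519  68:289  69:5370  70:5359  71:8584
  72:966  73:5963  74:9127  75:9096  76:2739  77:8729  78:9082  79:1695
  80:5040  81:7719  82:6580  83:9291  84:6493  85:8197  86:7166  87:3098
  88:441  89:4569  90:7655  91:459  92:1866  93:2959  94:863  95:979
  96:5584  97:7833
Giant step factor: 1423^(-98) ≡ 7371 (mod 9439).
Scan 5545·7371^i mod 9439 for i = 0, 1, …:
  i=0: 5545   i=1: 1325   i=2: 6649   i=3: 2491
  i=4: 2306   i=5: 7326   i=6: 8866   i=7: 5089
  i=8: 433   i=9: 1261     …   i=20: 5087
  i=21: 4569
Match at i=21, j=89: a = 21·98 + 89 = 2147.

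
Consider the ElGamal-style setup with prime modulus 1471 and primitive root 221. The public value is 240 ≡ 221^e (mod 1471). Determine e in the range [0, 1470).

359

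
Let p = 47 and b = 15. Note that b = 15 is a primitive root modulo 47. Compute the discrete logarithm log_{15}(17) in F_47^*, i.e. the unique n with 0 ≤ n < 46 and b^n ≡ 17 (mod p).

38

Baby-step giant-step with m = ceil(sqrt(46)) = 7.
Baby table (15^j mod 47 for j=0..6):
  0:1  1:15  2:37  3:38  4:6  5:43  6:34
Giant step factor: 15^(-7) ≡ 20 (mod 47).
Scan 17·20^i mod 47 for i = 0, 1, …:
  i=0: 17   i=1: 11   i=2: 32   i=3: 29
  i=4: 16   i=5: 38
Match at i=5, j=3: n = 5·7 + 3 = 38.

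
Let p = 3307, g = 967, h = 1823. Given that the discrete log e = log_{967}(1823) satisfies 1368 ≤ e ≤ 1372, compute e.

1372

Compute 967^1368 mod 3307 = 839, then multiply by 967 repeatedly:
  967^1368=839  967^1369=1098  967^1370=219  967^1371=125  967^1372=1823
Found 1823 at exponent 1372.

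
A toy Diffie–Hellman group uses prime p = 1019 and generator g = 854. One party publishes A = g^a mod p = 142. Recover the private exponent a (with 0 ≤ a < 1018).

962

Baby-step giant-step with m = ceil(sqrt(1018)) = 32.
Baby table (854^j mod 1019 for j=0..31):
  0:1  1:854  2:731  3:646  4:405  5:429  6:545  7:766
  8:985  9:515  10:621  11:454  12:496  13:699  14:831  15:450
  16:137  17:832  18:285  19:868  20:459  21:690  22:278  23:1004
  24:437  25:244  26:500  27:39  28:698  29:996  30:738  31:510
Giant step factor: 854^(-32) ≡ 914 (mod 1019).
Scan 142·914^i mod 1019 for i = 0, 1, …:
  i=0: 142   i=1: 375   i=2: 366   i=3: 292
  i=4: 929   i=5: 279   i=6: 256   i=7: 633
  i=8: 789   i=9: 713     …   i=29: 323
  i=30: 731
Match at i=30, j=2: a = 30·32 + 2 = 962.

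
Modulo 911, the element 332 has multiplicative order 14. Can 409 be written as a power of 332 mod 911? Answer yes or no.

yes

⟨332⟩ has order 14; its elements mod 911 are {1, 7, 49, 130, 332, 343, 409, 502, 568, 579, 781, 862, 904, 910}.
409 is in this set.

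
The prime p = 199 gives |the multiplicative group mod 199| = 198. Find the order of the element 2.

The order of 2 must divide p − 1 = 198 = 2 · 3^2 · 11.
Divisors: 1, 2, 3, 6, 9, 11, 18, 22, 33, 66, 99, 198.
Check each in increasing order: 2^1 ≡ 2;  2^2 ≡ 4;  2^3 ≡ 8;  2^6 ≡ 64;  2^9 ≡ 114;  2^11 ≡ 58;  2^18 ≡ 61;  2^22 ≡ 180;  2^33 ≡ 92;  2^66 ≡ 106;  2^99 ≡ 1.
Smallest exponent giving 1 is 99.

99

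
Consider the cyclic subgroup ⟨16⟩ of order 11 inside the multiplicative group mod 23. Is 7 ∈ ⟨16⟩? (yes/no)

⟨16⟩ has order 11; its elements mod 23 are {1, 2, 3, 4, 6, 8, 9, 12, 13, 16, 18}.
7 is not in this set.

no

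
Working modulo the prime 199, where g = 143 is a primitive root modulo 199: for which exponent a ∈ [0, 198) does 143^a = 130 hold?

Baby-step giant-step with m = ceil(sqrt(198)) = 15.
Baby table (143^j mod 199 for j=0..14):
  0:1  1:143  2:151  3:101  4:115  5:127  6:52  7:73
  8:91  9:78  10:10  11:37  12:117  13:15  14:155
Giant step factor: 143^(-15) ≡ 55 (mod 199).
Scan 130·55^i mod 199 for i = 0, 1, …:
  i=0: 130   i=1: 185   i=2: 26   i=3: 37
Match at i=3, j=11: a = 3·15 + 11 = 56.

56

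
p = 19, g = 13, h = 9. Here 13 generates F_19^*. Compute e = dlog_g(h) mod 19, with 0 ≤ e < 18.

Successive powers of 13 modulo 19:
  13^0=1  13^1=13  13^2=17  13^3=12  13^4=4  13^5=14
  13^6=11  13^7=10  13^8=16  13^9=18  13^10=6  13^11=2
  13^12=7  13^13=15  13^14=5  13^15=8  13^16=9
So 13^16 ≡ 9 (mod 19), giving e = 16.

16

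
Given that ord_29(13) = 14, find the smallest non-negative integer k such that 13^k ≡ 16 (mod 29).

Successive powers of 13 modulo 29:
  13^0=1  13^1=13  13^2=24  13^3=22  13^4=25  13^5=6
  13^6=20  13^7=28  13^8=16
So 13^8 ≡ 16 (mod 29), giving k = 8.

8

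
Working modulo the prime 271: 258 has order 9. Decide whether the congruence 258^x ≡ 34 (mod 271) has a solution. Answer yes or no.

no

34 ∈ ⟨258⟩ iff 34^9 ≡ 1 (mod 271), since |⟨258⟩| = 9.
34^9 mod 271 = 187.
Since 187 ≠ 1, 34 does not lie in the subgroup.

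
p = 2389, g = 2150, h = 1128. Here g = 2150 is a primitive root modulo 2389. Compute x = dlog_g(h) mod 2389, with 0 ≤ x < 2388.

Baby-step giant-step with m = ceil(sqrt(2388)) = 49.
Baby table (2150^j mod 2389 for j=0..48):
  0:1  1:2150  2:2174  3:1216  4:834  5:1350  6:2254  7:1208
  8:357  9:681  10:2082  11:1703  12:1502  13:1761  14:1974  15:1236
  16:832  17:1828  18:295  19:1165  20:1078  21:370  22:2352  23:1676
  24:788  25:399  26:199  27:219  28:217  29:695  30:1125  31:1082
  32:1803  33:1492  34:1762  35:1735  36:1021  37:2048  38:273  39:1645
  40:1030  41:2286  42:727  43:644  44:1369  45:102  46:1901  47:1960
  48:2193
Giant step factor: 2150^(-49) ≡ 707 (mod 2389).
Scan 1128·707^i mod 2389 for i = 0, 1, …:
  i=0: 1128   i=1: 1959   i=2: 1782   i=3: 871
  i=4: 1824   i=5: 1897   i=6: 950   i=7: 341
  i=8: 2187   i=9: 526     …   i=31: 2132
  i=32: 2254
Match at i=32, j=6: x = 32·49 + 6 = 1574.

1574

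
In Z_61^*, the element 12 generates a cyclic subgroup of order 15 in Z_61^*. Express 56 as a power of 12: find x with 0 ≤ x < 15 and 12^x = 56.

14

Successive powers of 12 modulo 61:
  12^0=1  12^1=12  12^2=22  12^3=20  12^4=57  12^5=13
  12^6=34  12^7=42  12^8=16  12^9=9  12^10=47  12^11=15
  12^12=58  12^13=25  12^14=56
So 12^14 ≡ 56 (mod 61), giving x = 14.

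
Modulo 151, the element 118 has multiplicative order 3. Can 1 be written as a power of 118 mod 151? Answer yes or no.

⟨118⟩ has order 3; its elements mod 151 are {1, 32, 118}.
1 is in this set.

yes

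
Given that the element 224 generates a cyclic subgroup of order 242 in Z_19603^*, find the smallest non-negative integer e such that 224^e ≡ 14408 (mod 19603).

132

Baby-step giant-step with m = ceil(sqrt(242)) = 16.
Baby table (224^j mod 19603 for j=0..15):
  0:1  1:224  2:10970  3:6905  4:17686  5:1858  6:4529  7:14743
  8:9128  9:5960  10:2036  11:5195  12:7103  13:3229  14:17588  15:19112
Giant step factor: 224^(-16) ≡ 3387 (mod 19603).
Scan 14408·3387^i mod 19603 for i = 0, 1, …:
  i=0: 14408   i=1: 8029   i=2: 4862   i=3: 1074
  i=4: 11083   i=5: 17979   i=6: 7955   i=7: 9063
  i=8: 17686
Match at i=8, j=4: e = 8·16 + 4 = 132.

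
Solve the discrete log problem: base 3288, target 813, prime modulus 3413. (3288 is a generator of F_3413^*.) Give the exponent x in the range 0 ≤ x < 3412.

Baby-step giant-step with m = ceil(sqrt(3412)) = 59.
Baby table (3288^j mod 3413 for j=0..58):
  0:1  1:3288  2:1973  3:2524  4:1909  5:285  6:1918  7:2573
  8:2610  9:1398  10:2726  11:550  12:2923  13:3229  14:2522  15:2159
  16:3165  17:283  18:2168  19:2040  20:975  21:993  22:2156  23:127
  24:1190  25:1422  26:3139  27:120  28:2065  29:1263  30:2536  31:409
  32:70  33:1489  34:1590  35:2617  36:523  37:2885  38:1153  39:2634
  40:1811  41:2296  42:3105  43:957  44:3243  45:772  46:2477  47:958
  48:3118  49:2745  50:1588  51:2867  52:3403  53:1250  54:748  55:2064
  56:1388  57:563  58:1298
Giant step factor: 3288^(-59) ≡ 1919 (mod 3413).
Scan 813·1919^i mod 3413 for i = 0, 1, …:
  i=0: 813   i=1: 406   i=2: 950   i=3: 508
  i=4: 2147   i=5: 602   i=6: 1644   i=7: 1224
  i=8: 712   i=9: 1128     …   i=42: 2950
  i=43: 2296
Match at i=43, j=41: x = 43·59 + 41 = 2578.

2578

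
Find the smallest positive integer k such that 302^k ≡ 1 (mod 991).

The order of 302 must divide p − 1 = 990 = 2 · 3^2 · 5 · 11.
Divisors: 1, 2, 3, 5, 6, 9, 10, 11, 15, 18, 22, 30, 33, 45, 55, 66, 90, 99, 110, 165, 198, 330, 495, 990.
Check each in increasing order: 302^1 ≡ 302;  302^2 ≡ 32;  302^3 ≡ 745;  302^5 ≡ 56;  302^6 ≡ 65;  302^9 ≡ 857;  302^10 ≡ 163;  302^11 ≡ 667;  302^15 ≡ 209;  302^18 ≡ 118;  302^22 ≡ 921;  302^30 ≡ 77;  302^33 ≡ 878;  302^45 ≡ 237;  302^55 ≡ 973;  302^66 ≡ 877;  302^90 ≡ 673;  302^99 ≡ 990;  302^110 ≡ 324;  302^165 ≡ 114;  302^198 ≡ 1.
Smallest exponent giving 1 is 198.

198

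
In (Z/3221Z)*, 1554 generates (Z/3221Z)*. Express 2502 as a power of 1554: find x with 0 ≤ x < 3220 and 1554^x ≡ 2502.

417

Baby-step giant-step with m = ceil(sqrt(3220)) = 57.
Baby table (1554^j mod 3221 for j=0..56):
  0:1  1:1554  2:2387  3:2027  4:3041  5:507  6:1954  7:2334
  8:190  9:2149  10:2590  11:1831  12:1231  13:2921  14:845  15:2183
  16:669  17:2464  18:2508  19:22  20:1978  21:978  22:2721  23:2482
  24:1491  25:1115  26:3033  27:959  28:2184  29:2223  30:1630  31:1314
  32:3063  33:2485  34:2932  35:1834  36:2672  37:419  38:484  39:1643
  40:2190  41:1884  42:3068  43:592  44:1983  45:2306  46:1772  47:2954
  48:591  49:429  50:3140  51:2966  52:3134  53:84  54:1696  55:806
  56:2776
Giant step factor: 1554^(-57) ≡ 1223 (mod 3221).
Scan 2502·1223^i mod 3221 for i = 0, 1, …:
  i=0: 2502   i=1: 3217   i=2: 1550   i=3: 1702
  i=4: 780   i=5: 524   i=6: 3094   i=7: 2508
Match at i=7, j=18: x = 7·57 + 18 = 417.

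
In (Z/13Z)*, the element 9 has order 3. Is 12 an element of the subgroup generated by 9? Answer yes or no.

no

12 ∈ ⟨9⟩ iff 12^3 ≡ 1 (mod 13), since |⟨9⟩| = 3.
12^3 mod 13 = 12.
Since 12 ≠ 1, 12 does not lie in the subgroup.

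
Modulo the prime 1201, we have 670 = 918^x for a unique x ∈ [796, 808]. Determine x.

796

Compute 918^796 mod 1201 = 670, then multiply by 918 repeatedly:
  918^796=670
Found 670 at exponent 796.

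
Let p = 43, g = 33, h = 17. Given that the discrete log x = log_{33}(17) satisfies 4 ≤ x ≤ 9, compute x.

Compute 33^4 mod 43 = 24, then multiply by 33 repeatedly:
  33^4=24  33^5=18  33^6=35  33^7=37  33^8=17
Found 17 at exponent 8.

8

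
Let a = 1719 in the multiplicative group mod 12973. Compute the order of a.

The order of 1719 must divide p − 1 = 12972 = 2^2 · 3 · 23 · 47.
Divisors: 1, 2, 3, 4, 6, 12, 23, 46, 47, 69, 92, 94, 138, 141, 188, 276, 282, 564, 1081, 2162, 3243, 4324, 6486, 12972.
Check each in increasing order: 1719^1 ≡ 1719;  1719^2 ≡ 10090;  1719^3 ≡ 12782;  1719^4 ≡ 8969;  1719^6 ≡ 10535;  1719^12 ≡ 2210;  1719^23 ≡ 1996;  1719^46 ≡ 1305;  1719^47 ≡ 11939;  1719^69 ≡ 10180;  1719^92 ≡ 3562;  1719^94 ≡ 5370;  1719^138 ≡ 4076;  1719^141 ≡ 12837;  1719^188 ≡ 10894;  1719^276 ≡ 8336;  1719^282 ≡ 5523;  1719^564 ≡ 4006;  1719^1081 ≡ 7816;  1719^2162 ≡ 12972;  1719^3243 ≡ 5157;  1719^4324 ≡ 1.
Smallest exponent giving 1 is 4324.

4324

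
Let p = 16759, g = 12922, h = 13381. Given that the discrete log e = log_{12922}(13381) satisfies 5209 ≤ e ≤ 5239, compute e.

Compute 12922^5209 mod 16759 = 10657, then multiply by 12922 repeatedly:
  12922^5209=10657  12922^5210=1051  12922^5211=6232  12922^5212=2909  12922^5213=16420
  12922^5214=10300  12922^5215=13381
Found 13381 at exponent 5215.

5215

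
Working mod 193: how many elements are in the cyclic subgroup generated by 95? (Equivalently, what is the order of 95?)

The order of 95 must divide p − 1 = 192 = 2^6 · 3.
Divisors: 1, 2, 3, 4, 6, 8, 12, 16, 24, 32, 48, 64, 96, 192.
Check each in increasing order: 95^1 ≡ 95;  95^2 ≡ 147;  95^3 ≡ 69;  95^4 ≡ 186;  95^6 ≡ 129;  95^8 ≡ 49;  95^12 ≡ 43;  95^16 ≡ 85;  95^24 ≡ 112;  95^32 ≡ 84;  95^48 ≡ 192;  95^64 ≡ 108;  95^96 ≡ 1.
Smallest exponent giving 1 is 96.

96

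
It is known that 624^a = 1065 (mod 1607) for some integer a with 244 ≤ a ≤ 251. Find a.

248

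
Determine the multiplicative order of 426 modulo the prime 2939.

The order of 426 must divide p − 1 = 2938 = 2 · 13 · 113.
Divisors: 1, 2, 13, 26, 113, 226, 1469, 2938.
Check each in increasing order: 426^1 ≡ 426;  426^2 ≡ 2197;  426^13 ≡ 262;  426^26 ≡ 1047;  426^113 ≡ 1110;  426^226 ≡ 659;  426^1469 ≡ 2938;  426^2938 ≡ 1.
Smallest exponent giving 1 is 2938.

2938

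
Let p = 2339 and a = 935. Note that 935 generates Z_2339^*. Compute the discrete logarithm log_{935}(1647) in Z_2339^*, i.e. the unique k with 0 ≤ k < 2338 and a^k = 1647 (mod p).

2235

Baby-step giant-step with m = ceil(sqrt(2338)) = 49.
Baby table (935^j mod 2339 for j=0..48):
  0:1  1:935  2:1778  3:1740  4:1295  5:1562  6:934  7:843
  8:2301  9:1894  10:267  11:1711  12:2248  13:1458  14:1932  15:712
  16:1444  17:537  18:1549  19:474  20:1119  21:732  22:1432  23:1012
  24:1264  25:645  26:1952  27:700  28:1919  29:252  30:1720  31:1307
  32:1087  33:1219  34:672  35:1468  36:1926  37:2119  38:132  39:1792
  40:796  41:458  42:193  43:352  44:1660  45:1343  46:2001  47:2074
  48:159
Giant step factor: 935^(-49) ≡ 152 (mod 2339).
Scan 1647·152^i mod 2339 for i = 0, 1, …:
  i=0: 1647   i=1: 71   i=2: 1436   i=3: 745
  i=4: 968   i=5: 2118   i=6: 1493   i=7: 53
  i=8: 1039   i=9: 1215     …   i=44: 1981
  i=45: 1720
Match at i=45, j=30: k = 45·49 + 30 = 2235.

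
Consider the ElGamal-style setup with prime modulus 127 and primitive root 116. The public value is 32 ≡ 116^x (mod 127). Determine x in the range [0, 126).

Baby-step giant-step with m = ceil(sqrt(126)) = 12.
Baby table (116^j mod 127 for j=0..11):
  0:1  1:116  2:121  3:66  4:36  5:112  6:38  7:90
  8:26  9:95  10:98  11:65
Giant step factor: 116^(-12) ≡ 100 (mod 127).
Scan 32·100^i mod 127 for i = 0, 1, …:
  i=0: 32   i=1: 25   i=2: 87   i=3: 64
  i=4: 50   i=5: 47   i=6: 1
Match at i=6, j=0: x = 6·12 + 0 = 72.

72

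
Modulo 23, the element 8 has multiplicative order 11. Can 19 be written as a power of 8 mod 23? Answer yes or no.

no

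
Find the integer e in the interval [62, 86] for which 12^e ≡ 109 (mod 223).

80

Compute 12^62 mod 223 = 18, then multiply by 12 repeatedly:
  12^62=18  12^63=216  12^64=139  12^65=107  12^66=169
  12^67=21  12^68=29  12^69=125  12^70=162  12^71=160
  12^72=136  12^73=71  12^74=183  12^75=189  12^76=38
  12^77=10  12^78=120  12^79=102  12^80=109
Found 109 at exponent 80.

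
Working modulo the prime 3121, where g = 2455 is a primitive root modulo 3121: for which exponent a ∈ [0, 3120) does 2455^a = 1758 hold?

1920

Baby-step giant-step with m = ceil(sqrt(3120)) = 56.
Baby table (2455^j mod 3121 for j=0..55):
  0:1  1:2455  2:374  3:596  4:2552  5:1313  6:2543  7:1065
  8:2298  9:1943  10:1177  11:2610  12:137  13:2388  14:1302  15:506
  16:72  17:1984  18:1960  19:2339  20:2726  21:906  22:2078  23:1776
  24:43  25:2572  26:477  27:660  28:501  29:281  30:114  31:2101
  32:2063  33:2403  34:675  35:2995  36:2770  37:2812  38:2929  39:3032
  40:3096  41:1045  42:13  43:705  44:1741  45:1506  46:1966  47:1464
  48:1849  49:1361  50:1785  51:291  52:2817  53:2720  54:1781  55:2955
Giant step factor: 2455^(-56) ≡ 834 (mod 3121).
Scan 1758·834^i mod 3121 for i = 0, 1, …:
  i=0: 1758   i=1: 2423   i=2: 1495   i=3: 1551
  i=4: 1440   i=5: 2496   i=6: 3078   i=7: 1590
  i=8: 2756   i=9: 1448     …   i=33: 1482
  i=34: 72
Match at i=34, j=16: a = 34·56 + 16 = 1920.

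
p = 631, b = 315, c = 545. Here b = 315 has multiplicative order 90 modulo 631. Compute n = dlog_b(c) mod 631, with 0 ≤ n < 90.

Baby-step giant-step with m = ceil(sqrt(90)) = 10.
Baby table (315^j mod 631 for j=0..9):
  0:1  1:315  2:158  3:552  4:355  5:138  6:562  7:350
  8:456  9:403
Giant step factor: 315^(-10) ≡ 393 (mod 631).
Scan 545·393^i mod 631 for i = 0, 1, …:
  i=0: 545   i=1: 276   i=2: 567   i=3: 88
  i=4: 510   i=5: 403
Match at i=5, j=9: n = 5·10 + 9 = 59.

59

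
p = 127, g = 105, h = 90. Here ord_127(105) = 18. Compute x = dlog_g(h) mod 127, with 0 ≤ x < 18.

7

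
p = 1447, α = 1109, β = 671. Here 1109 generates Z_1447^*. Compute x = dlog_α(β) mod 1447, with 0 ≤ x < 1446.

Baby-step giant-step with m = ceil(sqrt(1446)) = 39.
Baby table (1109^j mod 1447 for j=0..38):
  0:1  1:1109  2:1378  3:170  4:420  5:1293  6:1407  7:497
  8:1313  9:435  10:564  11:372  12:153  13:378  14:1019  15:1411
  16:592  17:1037  18:1115  19:797  20:1203  21:1440  22:919  23:483
  24:257  25:1401  26:1078  27:280  28:862  29:938  30:1296  31:393
  32:290  33:376  34:248  35:102  36:252  37:197  38:1423
Giant step factor: 1109^(-39) ≡ 33 (mod 1447).
Scan 671·33^i mod 1447 for i = 0, 1, …:
  i=0: 671   i=1: 438   i=2: 1431   i=3: 919
Match at i=3, j=22: x = 3·39 + 22 = 139.

139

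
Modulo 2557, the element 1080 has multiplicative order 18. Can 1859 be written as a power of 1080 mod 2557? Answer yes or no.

1859 ∈ ⟨1080⟩ iff 1859^18 ≡ 1 (mod 2557), since |⟨1080⟩| = 18.
1859^18 mod 2557 = 1988.
Since 1988 ≠ 1, 1859 does not lie in the subgroup.

no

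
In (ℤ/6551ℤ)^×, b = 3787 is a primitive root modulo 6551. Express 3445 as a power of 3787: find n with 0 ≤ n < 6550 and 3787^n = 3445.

2965

Baby-step giant-step with m = ceil(sqrt(6550)) = 81.
Baby table (3787^j mod 6551 for j=0..80):
  0:1  1:3787  2:1230  3:249  4:6170  5:4924  6:3042  7:3396
  8:1039  9:4093  10:525  11:3222  12:3752  13:6256  14:3056  15:4006
  16:5157  17:1028  18:1742  19:97  20:483  21:1392  22:4500  23:2349
  24:5956  25:279  26:1862  27:2518  28:3961  29:5068  30:4637  31:3639
  32:4140  33:1637  34:2073  35:2353  36:1451  37:5199  38:2858  39:994
  40:4004  41:4134  42:5119  43:1244  44:859  45:3737  46:1859  47:4259
  48:271  49:4321  50:5780  51:1969  52:1565  53:4551  54:5507  55:3176
  56:6427  57:2084  58:4704  59:1879  60:1387  61:5218  62:2750  63:4711
  64:2184  65:3446  66:410  67:83  68:6424  69:3825  70:1014  71:1132
  72:2530  73:3548  74:175  75:1074  76:5618  77:4269  78:5386  79:3519
  80:1719
Giant step factor: 3787^(-81) ≡ 5576 (mod 6551).
Scan 3445·5576^i mod 6551 for i = 0, 1, …:
  i=0: 3445   i=1: 1788   i=2: 5817   i=3: 1591
  i=4: 1362   i=5: 1903   i=6: 5059   i=7: 378
  i=8: 4857   i=9: 798     …   i=35: 4504
  i=36: 4321
Match at i=36, j=49: n = 36·81 + 49 = 2965.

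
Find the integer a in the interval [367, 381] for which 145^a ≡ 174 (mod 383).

370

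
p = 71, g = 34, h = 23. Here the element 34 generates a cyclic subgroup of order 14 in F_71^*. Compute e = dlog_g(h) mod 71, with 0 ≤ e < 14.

13

Successive powers of 34 modulo 71:
  34^0=1  34^1=34  34^2=20  34^3=41  34^4=45  34^5=39
  34^6=48  34^7=70  34^8=37  34^9=51  34^10=30  34^11=26
  34^12=32  34^13=23
So 34^13 ≡ 23 (mod 71), giving e = 13.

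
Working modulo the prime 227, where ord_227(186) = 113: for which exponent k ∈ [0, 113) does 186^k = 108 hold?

58

Baby-step giant-step with m = ceil(sqrt(113)) = 11.
Baby table (186^j mod 227 for j=0..10):
  0:1  1:186  2:92  3:87  4:65  5:59  6:78  7:207
  8:139  9:203  10:76
Giant step factor: 186^(-11) ≡ 11 (mod 227).
Scan 108·11^i mod 227 for i = 0, 1, …:
  i=0: 108   i=1: 53   i=2: 129   i=3: 57
  i=4: 173   i=5: 87
Match at i=5, j=3: k = 5·11 + 3 = 58.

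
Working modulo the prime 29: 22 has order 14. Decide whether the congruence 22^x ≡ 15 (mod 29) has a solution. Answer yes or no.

no

⟨22⟩ has order 14; its elements mod 29 are {1, 4, 5, 6, 7, 9, 13, 16, 20, 22, 23, 24, 25, 28}.
15 is not in this set.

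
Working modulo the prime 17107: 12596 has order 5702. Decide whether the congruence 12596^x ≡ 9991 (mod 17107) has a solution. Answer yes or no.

yes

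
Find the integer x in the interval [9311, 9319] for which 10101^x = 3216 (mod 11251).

9314

Compute 10101^9311 mod 11251 = 1997, then multiply by 10101 repeatedly:
  10101^9311=1997  10101^9312=9905  10101^9313=6513  10101^9314=3216
Found 3216 at exponent 9314.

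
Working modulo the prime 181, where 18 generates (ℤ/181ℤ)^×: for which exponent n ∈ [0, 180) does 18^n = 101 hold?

50

Baby-step giant-step with m = ceil(sqrt(180)) = 14.
Baby table (18^j mod 181 for j=0..13):
  0:1  1:18  2:143  3:40  4:177  5:109  6:152  7:21
  8:16  9:107  10:116  11:97  12:117  13:115
Giant step factor: 18^(-14) ≡ 55 (mod 181).
Scan 101·55^i mod 181 for i = 0, 1, …:
  i=0: 101   i=1: 125   i=2: 178   i=3: 16
Match at i=3, j=8: n = 3·14 + 8 = 50.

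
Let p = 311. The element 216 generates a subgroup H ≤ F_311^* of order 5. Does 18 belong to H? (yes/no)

no

⟨216⟩ has order 5; its elements mod 311 are {1, 6, 36, 52, 216}.
18 is not in this set.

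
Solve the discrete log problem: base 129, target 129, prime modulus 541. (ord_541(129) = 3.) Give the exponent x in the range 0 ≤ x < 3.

1

Successive powers of 129 modulo 541:
  129^0=1  129^1=129
So 129^1 ≡ 129 (mod 541), giving x = 1.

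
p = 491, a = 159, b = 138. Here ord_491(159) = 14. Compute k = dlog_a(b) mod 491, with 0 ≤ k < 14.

Successive powers of 159 modulo 491:
  159^0=1  159^1=159  159^2=240  159^3=353  159^4=153  159^5=268
  159^6=386  159^7=490  159^8=332  159^9=251  159^10=138
So 159^10 ≡ 138 (mod 491), giving k = 10.

10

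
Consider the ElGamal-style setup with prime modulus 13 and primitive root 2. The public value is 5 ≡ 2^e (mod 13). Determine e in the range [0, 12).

9

Successive powers of 2 modulo 13:
  2^0=1  2^1=2  2^2=4  2^3=8  2^4=3  2^5=6
  2^6=12  2^7=11  2^8=9  2^9=5
So 2^9 ≡ 5 (mod 13), giving e = 9.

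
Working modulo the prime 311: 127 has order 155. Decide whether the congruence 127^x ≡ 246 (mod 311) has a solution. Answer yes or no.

246 ∈ ⟨127⟩ iff 246^155 ≡ 1 (mod 311), since |⟨127⟩| = 155.
246^155 mod 311 = 310.
Since 310 ≠ 1, 246 does not lie in the subgroup.

no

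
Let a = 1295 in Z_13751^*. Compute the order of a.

13750

The order of 1295 must divide p − 1 = 13750 = 2 · 5^4 · 11.
Divisors: 1, 2, 5, 10, 11, 22, 25, 50, 55, 110, 125, 250, 275, 550, 625, 1250, 1375, 2750, 6875, 13750.
Check each in increasing order: 1295^1 ≡ 1295;  1295^2 ≡ 13154;  1295^5 ≡ 11091;  1295^10 ≡ 7586;  1295^11 ≡ 5656;  1295^22 ≡ 5510;  1295^25 ≡ 3636;  1295^50 ≡ 5785;  1295^55 ≡ 13020;  1295^110 ≡ 11823;  1295^125 ≡ 3807;  1295^250 ≡ 13446;  1295^275 ≡ 4851;  1295^550 ≡ 4240;  1295^625 ≡ 2921;  1295^1250 ≡ 6621;  1295^1375 ≡ 564;  1295^2750 ≡ 1823;  1295^6875 ≡ 13750;  1295^13750 ≡ 1.
Smallest exponent giving 1 is 13750.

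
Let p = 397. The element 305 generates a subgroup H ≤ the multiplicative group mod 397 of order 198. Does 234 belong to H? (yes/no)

yes

234 ∈ ⟨305⟩ iff 234^198 ≡ 1 (mod 397), since |⟨305⟩| = 198.
234^198 mod 397 = 1.
Since 1 = 1, 234 lies in the subgroup.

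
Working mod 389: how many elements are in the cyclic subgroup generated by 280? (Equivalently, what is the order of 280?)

The order of 280 must divide p − 1 = 388 = 2^2 · 97.
Divisors: 1, 2, 4, 97, 194, 388.
Check each in increasing order: 280^1 ≡ 280;  280^2 ≡ 211;  280^4 ≡ 175;  280^97 ≡ 274;  280^194 ≡ 388;  280^388 ≡ 1.
Smallest exponent giving 1 is 388.

388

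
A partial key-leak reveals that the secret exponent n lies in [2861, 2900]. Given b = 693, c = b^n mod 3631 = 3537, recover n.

2900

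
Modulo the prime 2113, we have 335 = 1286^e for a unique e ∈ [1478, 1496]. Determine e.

1491

Compute 1286^1478 mod 2113 = 210, then multiply by 1286 repeatedly:
  1286^1478=210  1286^1479=1709  1286^1480=254  1286^1481=1242  1286^1482=1897
  1286^1483=1140  1286^1484=1731  1286^1485=1077  1286^1486=1007  1286^1487=1846
  1286^1488=1057  1286^1489=643  1286^1490=715  1286^1491=335
Found 335 at exponent 1491.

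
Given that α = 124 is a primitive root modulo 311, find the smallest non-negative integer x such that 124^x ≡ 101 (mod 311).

307

Baby-step giant-step with m = ceil(sqrt(310)) = 18.
Baby table (124^j mod 311 for j=0..17):
  0:1  1:124  2:137  3:194  4:109  5:143  6:5  7:309
  8:63  9:37  10:234  11:93  12:25  13:301  14:4  15:185
  16:237  17:154
Giant step factor: 124^(-18) ≡ 209 (mod 311).
Scan 101·209^i mod 311 for i = 0, 1, …:
  i=0: 101   i=1: 272   i=2: 246   i=3: 99
  i=4: 165   i=5: 275   i=6: 251   i=7: 211
  i=8: 248   i=9: 206     …   i=16: 261
  i=17: 124
Match at i=17, j=1: x = 17·18 + 1 = 307.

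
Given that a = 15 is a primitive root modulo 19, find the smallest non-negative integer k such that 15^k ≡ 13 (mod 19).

Successive powers of 15 modulo 19:
  15^0=1  15^1=15  15^2=16  15^3=12  15^4=9  15^5=2
  15^6=11  15^7=13
So 15^7 ≡ 13 (mod 19), giving k = 7.

7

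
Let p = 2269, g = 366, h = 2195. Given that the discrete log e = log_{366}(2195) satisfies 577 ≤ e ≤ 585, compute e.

579

Compute 366^577 mod 2269 = 1494, then multiply by 366 repeatedly:
  366^577=1494  366^578=2244  366^579=2195
Found 2195 at exponent 579.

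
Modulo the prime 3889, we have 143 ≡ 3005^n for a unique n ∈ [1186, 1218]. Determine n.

Compute 3005^1186 mod 3889 = 761, then multiply by 3005 repeatedly:
  3005^1186=761  3005^1187=73  3005^1188=1581  3005^1189=2436  3005^1190=1082
  3005^1191=206  3005^1192=679  3005^1193=2559  3005^1194=1242  3005^1195=2659
  3005^1196=2289  3005^1197=2693  3005^1198=3345  3005^1199=2549  3005^1200=2304
  3005^1201=1100  3005^1202=3739  3005^1203=374  3005^1204=3838  3005^1205=2305
  3005^1206=216  3005^1207=3506  3005^1208=229  3005^1209=3681  3005^1210=1089
  3005^1211=1796  3005^1212=2937  3005^1213=1544  3005^1214=143
Found 143 at exponent 1214.

1214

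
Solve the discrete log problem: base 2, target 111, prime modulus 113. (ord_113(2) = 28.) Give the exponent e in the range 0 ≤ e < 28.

Successive powers of 2 modulo 113:
  2^0=1  2^1=2  2^2=4  2^3=8  2^4=16  2^5=32
  2^6=64  2^7=15  2^8=30  2^9=60  2^10=7  2^11=14
  2^12=28  2^13=56  2^14=112  2^15=111
So 2^15 ≡ 111 (mod 113), giving e = 15.

15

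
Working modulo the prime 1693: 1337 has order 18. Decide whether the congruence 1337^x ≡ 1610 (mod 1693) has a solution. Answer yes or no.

no

1610 ∈ ⟨1337⟩ iff 1610^18 ≡ 1 (mod 1693), since |⟨1337⟩| = 18.
1610^18 mod 1693 = 550.
Since 550 ≠ 1, 1610 does not lie in the subgroup.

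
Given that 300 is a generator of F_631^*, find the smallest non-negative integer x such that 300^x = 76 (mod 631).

613

Baby-step giant-step with m = ceil(sqrt(630)) = 26.
Baby table (300^j mod 631 for j=0..25):
  0:1  1:300  2:398  3:141  4:23  5:590  6:320  7:88
  8:529  9:319  10:419  11:131  12:178  13:396  14:172  15:489
  16:308  17:274  18:170  19:520  20:143  21:623  22:124  23:602
  24:134  25:447
Giant step factor: 300^(-26) ≡ 202 (mod 631).
Scan 76·202^i mod 631 for i = 0, 1, …:
  i=0: 76   i=1: 208   i=2: 370   i=3: 282
  i=4: 174   i=5: 443   i=6: 515   i=7: 546
  i=8: 498   i=9: 267     …   i=22: 118
  i=23: 489
Match at i=23, j=15: x = 23·26 + 15 = 613.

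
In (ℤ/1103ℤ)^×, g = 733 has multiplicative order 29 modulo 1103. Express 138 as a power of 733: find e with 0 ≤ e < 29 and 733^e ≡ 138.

24

Successive powers of 733 modulo 1103:
  733^0=1  733^1=733  733^2=128  733^3=69  733^4=942  733^5=8
  733^6=349  733^7=1024  733^8=552  733^9=918  733^10=64  733^11=586
  733^12=471  733^13=4  733^14=726  733^15=512  733^16=276  733^17=459
  733^18=32  733^19=293  733^20=787  733^21=2  733^22=363  733^23=256
  733^24=138
So 733^24 ≡ 138 (mod 1103), giving e = 24.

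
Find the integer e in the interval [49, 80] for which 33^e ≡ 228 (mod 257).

70

Compute 33^49 mod 257 = 28, then multiply by 33 repeatedly:
  33^49=28  33^50=153  33^51=166  33^52=81  33^53=103
  33^54=58  33^55=115  33^56=197  33^57=76  33^58=195
  33^59=10  33^60=73  33^61=96  33^62=84  33^63=202
  33^64=241  33^65=243  33^66=52  33^67=174  33^68=88
  33^69=77  33^70=228
Found 228 at exponent 70.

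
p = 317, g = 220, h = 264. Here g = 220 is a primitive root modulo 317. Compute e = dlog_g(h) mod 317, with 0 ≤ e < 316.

Baby-step giant-step with m = ceil(sqrt(316)) = 18.
Baby table (220^j mod 317 for j=0..17):
  0:1  1:220  2:216  3:287  4:57  5:177  6:266  7:192
  8:79  9:262  10:263  11:166  12:65  13:35  14:92  15:269
  16:218  17:93
Giant step factor: 220^(-18) ≡ 94 (mod 317).
Scan 264·94^i mod 317 for i = 0, 1, …:
  i=0: 264   i=1: 90   i=2: 218
Match at i=2, j=16: e = 2·18 + 16 = 52.

52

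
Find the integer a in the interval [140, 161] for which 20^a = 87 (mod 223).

159

Compute 20^140 mod 223 = 172, then multiply by 20 repeatedly:
  20^140=172  20^141=95  20^142=116  20^143=90  20^144=16
  20^145=97  20^146=156  20^147=221  20^148=183  20^149=92
  20^150=56  20^151=5  20^152=100  20^153=216  20^154=83
  20^155=99  20^156=196  20^157=129  20^158=127  20^159=87
Found 87 at exponent 159.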